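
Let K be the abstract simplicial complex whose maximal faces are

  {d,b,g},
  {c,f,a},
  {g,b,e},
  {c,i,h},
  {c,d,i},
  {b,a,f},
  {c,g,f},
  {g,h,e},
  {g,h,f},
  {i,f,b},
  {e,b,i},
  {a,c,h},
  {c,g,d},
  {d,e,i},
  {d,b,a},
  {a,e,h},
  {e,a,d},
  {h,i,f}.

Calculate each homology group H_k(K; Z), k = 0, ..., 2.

H_0 = Z,  H_1 = Z × Z/2,  H_2 = 0.

Fix the vertex order a < b < c < d < e < f < g < h < i and write every simplex with vertices in increasing order. Then dim K = 2 and the simplices of K are:

  0-simplices (9): a, b, c, d, e, f, g, h, i
  1-simplices (27): ab, ac, ad, ae, af, ah, bd, be, bf, bg, bi, cd, cf, cg, ch, ci, de, dg, di, eg, eh, ei, fg, fh, fi, gh, hi
  2-simplices (18): abd, abf, acf, ach, ade, aeh, bdg, beg, bei, bfi, cdg, cdi, cfg, chi, dei, egh, fgh, fhi

so the chain groups are C_0 ≅ Z^9, C_1 ≅ Z^27, C_2 ≅ Z^18.

Boundary ∂_1: C_1 → C_0 is given by ∂[p,q] = [q] − [p]. For instance
  ∂fg = g − f.
This gives a 9×27 integer matrix of rank 8; reducing to Smith normal form yields diagonal entries (1,1,1,1,1,1,1,1).

The boundary map ∂_2: C_2 → C_1 acts by ∂[p,q,r] = [q,r] − [p,r] + [p,q]. For instance
  ∂acf = cf − af + ac,
  ∂abf = bf − af + ab.
The resulting 27×18 matrix has rank 18, and its Smith normal form has invariant factors (1,1,1,1,1,1,1,1,1,1,1,1,1,1,1,1,1,2).

Reading off H_k = ker ∂_k / im ∂_{k+1}:

  H_0: rank C_0 − rank ∂_1 = 9 − 8 = 1, and the invariant factors of ∂_1 are all 1, so H_0 ≅ Z.
  H_1: rank ker ∂_1 − rank ∂_2 = (27 − 8) − 18 = 1, and ∂_2 has invariant factor 2 > 1, so H_1 ≅ Z × Z/2.
  H_2: rank ker ∂_2 − rank ∂_3 = (18 − 18) − 0 = 0, and there is no ∂_3, so H_2 ≅ 0.

As a check, the Euler characteristic is 9 − 27 + 18 = 0, which agrees with 1 − 1 + 0 = 0.
(K is a triangulation of the Klein bottle.)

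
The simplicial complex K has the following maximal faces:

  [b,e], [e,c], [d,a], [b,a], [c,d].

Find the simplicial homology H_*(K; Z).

Order the vertices as a < b < c < d < e. Listing each simplex with vertices in this order, K has dimension 1 with simplices:

  0-simplices (5): a, b, c, d, e
  1-simplices (5): ab, ad, be, cd, ce

Hence C_0 ≅ Z^5, C_1 ≅ Z^5.

Boundary ∂_1: C_1 → C_0 is given by ∂[p,q] = [q] − [p].
This gives a 5×5 integer matrix of rank 4; reducing to Smith normal form yields diagonal entries (1,1,1,1).

Computing H_k = (kernel of ∂_k) / (image of ∂_{k+1}):

  H_0: rank C_0 − rank ∂_1 = 5 − 4 = 1, and the invariant factors of ∂_1 are all 1, so H_0 ≅ Z.
  H_1: rank ker ∂_1 − rank ∂_2 = (5 − 4) − 0 = 1, and there is no ∂_2, so H_1 ≅ Z.

As a check, the Euler characteristic is 5 − 5 = 0, which agrees with 1 − 1 = 0.

H_0 = Z,  H_1 = Z.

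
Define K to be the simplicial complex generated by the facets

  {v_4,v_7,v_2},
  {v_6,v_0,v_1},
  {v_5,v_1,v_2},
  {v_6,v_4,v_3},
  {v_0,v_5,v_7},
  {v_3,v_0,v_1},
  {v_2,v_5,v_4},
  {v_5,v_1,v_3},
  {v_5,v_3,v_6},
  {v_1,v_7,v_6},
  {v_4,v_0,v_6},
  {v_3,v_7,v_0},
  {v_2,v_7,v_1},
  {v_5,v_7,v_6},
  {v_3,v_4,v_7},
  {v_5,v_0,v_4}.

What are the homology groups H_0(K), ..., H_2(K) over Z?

H_0 ≅ Z,  H_1 ≅ Z^2,  H_2 ≅ Z.

Take the total order v_0 < v_1 < v_2 < v_3 < v_4 < v_5 < v_6 < v_7 on the vertex set. Then K (dimension 2) consists of the simplices:

  0-simplices (8): [v_0], [v_1], [v_2], [v_3], [v_4], [v_5], [v_6], [v_7]
  1-simplices (24): (24 of them)
  2-simplices (16): (16 of them)

so the chain groups are C_0 ≅ Z^8, C_1 ≅ Z^24, C_2 ≅ Z^16.

∂_1: C_1 → C_0 sends each edge [p,q] (with p < q) to q − p.
The 8×24 boundary matrix has rank 7 and Smith normal form diag(1,1,1,1,1,1,1).

∂_2: C_2 → C_1 maps a triangle to the signed sum of its edges. For instance
  ∂[v_2,v_4,v_5] = [v_4,v_5] − [v_2,v_5] + [v_2,v_4],
  ∂[v_0,v_1,v_3] = [v_1,v_3] − [v_0,v_3] + [v_0,v_1].
The resulting 24×16 matrix has rank 15, and its Smith normal form has invariant factors (1,1,1,1,1,1,1,1,1,1,1,1,1,1,1).

Computing H_k = (kernel of ∂_k) / (image of ∂_{k+1}):

  H_0: rank C_0 − rank ∂_1 = 8 − 7 = 1, and the invariant factors of ∂_1 are all 1, so H_0 ≅ Z.
  H_1: rank ker ∂_1 − rank ∂_2 = (24 − 7) − 15 = 2, and the invariant factors of ∂_2 are all 1, so H_1 ≅ Z^2.
  H_2: rank ker ∂_2 − rank ∂_3 = (16 − 15) − 0 = 1, and there is no ∂_3, so H_2 ≅ Z.

As a check, the Euler characteristic is 8 − 24 + 16 = 0, which agrees with 1 − 2 + 1 = 0.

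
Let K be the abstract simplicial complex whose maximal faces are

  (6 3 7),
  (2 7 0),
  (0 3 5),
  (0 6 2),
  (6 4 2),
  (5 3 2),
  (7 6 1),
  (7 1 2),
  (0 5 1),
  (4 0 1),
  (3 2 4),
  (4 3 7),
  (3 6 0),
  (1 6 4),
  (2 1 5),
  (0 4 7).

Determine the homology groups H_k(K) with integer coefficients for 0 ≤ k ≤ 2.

H_0 = Z,  H_1 = Z^2,  H_2 = Z.

K has 8 vertices, 24 edges, 16 triangles.
rank ∂_0 = 0, rank ∂_1 = 7 ⇒ b_0 = 8 − 0 − 7 = 1; all invariant factors of ∂_1 are 1 so no torsion. So H_0 = Z.
rank ∂_1 = 7, rank ∂_2 = 15 ⇒ b_1 = 24 − 7 − 15 = 2; all invariant factors of ∂_2 are 1 so no torsion. So H_1 = Z^2.
rank ∂_2 = 15, rank ∂_3 = 0 ⇒ b_2 = 16 − 15 − 0 = 1. So H_2 = Z.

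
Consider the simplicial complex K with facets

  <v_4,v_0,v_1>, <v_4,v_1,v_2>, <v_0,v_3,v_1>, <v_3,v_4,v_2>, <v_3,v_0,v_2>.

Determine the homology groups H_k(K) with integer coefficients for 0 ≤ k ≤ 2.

Order the vertices as v_0 < v_1 < v_2 < v_3 < v_4. Listing each simplex with vertices in this order, K has dimension 2 with simplices:

  0-simplices (5): [v_0], [v_1], [v_2], [v_3], [v_4]
  1-simplices (10): [v_0,v_1], [v_0,v_2], [v_0,v_3], [v_0,v_4], [v_1,v_2], [v_1,v_3], [v_1,v_4], [v_2,v_3], [v_2,v_4], [v_3,v_4]
  2-simplices (5): [v_0,v_1,v_3], [v_0,v_1,v_4], [v_0,v_2,v_3], [v_1,v_2,v_4], [v_2,v_3,v_4]

giving chain groups C_0 ≅ Z^5, C_1 ≅ Z^10, C_2 ≅ Z^5.

Boundary ∂_1: C_1 → C_0 maps an edge to its endpoints' difference, ∂[p,q] = q − p. For instance
  ∂[v_2,v_3] = [v_3] − [v_2].
The resulting 5×10 matrix has rank 4, and its Smith normal form has invariant factors (1,1,1,1).

Boundary ∂_2: C_2 → C_1 maps a triangle to the signed sum of its edges. For instance
  ∂[v_2,v_3,v_4] = [v_3,v_4] − [v_2,v_4] + [v_2,v_3],
  ∂[v_0,v_1,v_4] = [v_1,v_4] − [v_0,v_4] + [v_0,v_1].
This gives a 10×5 integer matrix of rank 5; reducing to Smith normal form yields diagonal entries (1,1,1,1,1).

Computing H_k = (kernel of ∂_k) / (image of ∂_{k+1}):

  H_0: rank C_0 − rank ∂_1 = 5 − 4 = 1, and the invariant factors of ∂_1 are all 1, so H_0 = Z.
  H_1: rank ker ∂_1 − rank ∂_2 = (10 − 4) − 5 = 1, and the invariant factors of ∂_2 are all 1, so H_1 = Z.
  H_2: rank ker ∂_2 − rank ∂_3 = (5 − 5) − 0 = 0, and there is no ∂_3, so H_2 = 0.

H_0 ≅ Z,  H_1 ≅ Z,  H_2 = 0.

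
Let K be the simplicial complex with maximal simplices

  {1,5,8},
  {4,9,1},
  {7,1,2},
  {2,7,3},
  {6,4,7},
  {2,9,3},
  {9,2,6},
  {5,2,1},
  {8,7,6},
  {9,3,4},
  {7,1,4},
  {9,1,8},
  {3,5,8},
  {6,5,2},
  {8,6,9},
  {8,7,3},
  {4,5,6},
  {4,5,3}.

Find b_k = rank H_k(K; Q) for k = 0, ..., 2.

b_0 = 1, b_1 = 2, b_2 = 1.

We work with the vertex ordering 1 < 2 < 3 < 4 < 5 < 6 < 7 < 8 < 9. The simplices of K, each written with vertices in increasing order, are:

  0-simplices (9): [1], [2], [3], [4], [5], [6], [7], [8], [9]
  1-simplices (27): (27 of them)
  2-simplices (18): [1,2,5], [1,2,7], [1,4,7], [1,4,9], [1,5,8], [1,8,9], [2,3,7], [2,3,9], [2,5,6], [2,6,9], [3,4,5], [3,4,9], [3,5,8], [3,7,8], [4,5,6], [4,6,7], [6,7,8], [6,8,9]

so the chain groups are C_0 ≅ Z^9, C_1 ≅ Z^27, C_2 ≅ Z^18.

The boundary map ∂_1: C_1 → C_0 maps an edge to its endpoints' difference, ∂[p,q] = q − p.
The resulting 9×27 matrix has rank 8, and its Smith normal form has invariant factors (1,1,1,1,1,1,1,1).

∂_2: C_2 → C_1 maps a triangle to the signed sum of its edges. For instance
  ∂[2,5,6] = [5,6] − [2,6] + [2,5],
  ∂[3,5,8] = [5,8] − [3,8] + [3,5].
This gives a 27×18 integer matrix of rank 17; reducing to Smith normal form yields diagonal entries (1,1,1,1,1,1,1,1,1,1,1,1,1,1,1,1,1).

From H_k ≅ ker(∂_k) / im(∂_{k+1}) we obtain:

  H_0: rank C_0 − rank ∂_1 = 9 − 8 = 1, and the invariant factors of ∂_1 are all 1, so H_0 ≅ Z.
  H_1: rank ker ∂_1 − rank ∂_2 = (27 − 8) − 17 = 2, and the invariant factors of ∂_2 are all 1, so H_1 ≅ Z^2.
  H_2: rank ker ∂_2 − rank ∂_3 = (18 − 17) − 0 = 1, and there is no ∂_3, so H_2 ≅ Z.

Hence the Betti numbers are b_0 = 1, b_1 = 2, b_2 = 1.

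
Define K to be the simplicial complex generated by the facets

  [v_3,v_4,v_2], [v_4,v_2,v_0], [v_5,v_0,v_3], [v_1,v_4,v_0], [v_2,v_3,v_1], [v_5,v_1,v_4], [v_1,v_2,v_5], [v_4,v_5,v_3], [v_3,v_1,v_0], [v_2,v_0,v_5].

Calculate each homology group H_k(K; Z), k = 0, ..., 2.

H_0 = Z,  H_1 = Z/2Z,  H_2 = 0.

We work with the vertex ordering v_0 < v_1 < v_2 < v_3 < v_4 < v_5. The simplices of K, each written with vertices in increasing order, are:

  0-simplices (6): [v_0], [v_1], [v_2], [v_3], [v_4], [v_5]
  1-simplices (15): (15 of them)
  2-simplices (10): [v_0,v_1,v_3], [v_0,v_1,v_4], [v_0,v_2,v_4], [v_0,v_2,v_5], [v_0,v_3,v_5], [v_1,v_2,v_3], [v_1,v_2,v_5], [v_1,v_4,v_5], [v_2,v_3,v_4], [v_3,v_4,v_5]

giving chain groups C_0 ≅ Z^6, C_1 ≅ Z^15, C_2 ≅ Z^10.

Boundary ∂_1: C_1 → C_0 maps an edge to its endpoints' difference, ∂[p,q] = q − p. For instance
  ∂[v_0,v_5] = [v_5] − [v_0].
As a 6×15 matrix over Z this has rank 5, with invariant factors (1,1,1,1,1).

Boundary ∂_2: C_2 → C_1 maps a triangle to the signed sum of its edges. For instance
  ∂[v_0,v_2,v_5] = [v_2,v_5] − [v_0,v_5] + [v_0,v_2],
  ∂[v_0,v_1,v_3] = [v_1,v_3] − [v_0,v_3] + [v_0,v_1].
This gives a 15×10 integer matrix of rank 10; reducing to Smith normal form yields diagonal entries (1,1,1,1,1,1,1,1,1,2).

Computing H_k = (kernel of ∂_k) / (image of ∂_{k+1}):

  H_0: rank C_0 − rank ∂_1 = 6 − 5 = 1, and the invariant factors of ∂_1 are all 1, so H_0 = Z.
  H_1: rank ker ∂_1 − rank ∂_2 = (15 − 5) − 10 = 0, and ∂_2 has invariant factor 2 > 1, so H_1 = Z/2Z.
  H_2: rank ker ∂_2 − rank ∂_3 = (10 − 10) − 0 = 0, and there is no ∂_3, so H_2 = 0.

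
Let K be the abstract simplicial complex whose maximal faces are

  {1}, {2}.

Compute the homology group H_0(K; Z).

Take the total order 1 < 2 on the vertex set. Then K (dimension 0) consists of the simplices:

  0-simplices (2): [1], [2]

giving chain groups C_0 ≅ Z^2.

Reading off H_k = ker ∂_k / im ∂_{k+1}:

  H_0: rank C_0 − rank ∂_1 = 2 − 0 = 2, and there is no ∂_1, so H_0 ≅ Z^2.

(K is a triangulation of a set of 2 points.)

H_0 = Z^2.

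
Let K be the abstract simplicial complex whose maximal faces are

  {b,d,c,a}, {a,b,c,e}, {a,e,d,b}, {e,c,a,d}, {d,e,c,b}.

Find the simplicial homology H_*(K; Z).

H_0 ≅ Z,  H_1 = 0,  H_2 = 0,  H_3 ≅ Z.

Take the total order a < b < c < d < e on the vertex set. Then K (dimension 3) consists of the simplices:

  0-simplices (5): a, b, c, d, e
  1-simplices (10): ab, ac, ad, ae, bc, bd, be, cd, ce, de
  2-simplices (10): abc, abd, abe, acd, ace, ade, bcd, bce, bde, cde
  3-simplices (5): abcd, abce, abde, acde, bcde

giving chain groups C_0 ≅ Z^5, C_1 ≅ Z^10, C_2 ≅ Z^10, C_3 ≅ Z^5.

The boundary map ∂_1: C_1 → C_0 sends each edge [p,q] (with p < q) to q − p. For instance
  ∂ad = d − a.
The 5×10 boundary matrix has rank 4 and Smith normal form diag(1,1,1,1).

The boundary map ∂_2: C_2 → C_1 sends each 2-simplex [p,q,r] to [q,r] − [p,r] + [p,q]. For instance
  ∂ace = ce − ae + ac,
  ∂bce = ce − be + bc.
As a 10×10 matrix over Z this has rank 6, with invariant factors (1,1,1,1,1,1).

Boundary ∂_3: C_3 → C_2 sends each 3-simplex σ to the alternating sum Σ_i (−1)^i (σ with its i-th vertex removed). For instance
  ∂bcde = cde − bde + bce − bcd,
  ∂abcd = bcd − acd + abd − abc.
The resulting 10×5 matrix has rank 4, and its Smith normal form has invariant factors (1,1,1,1).

Now H_k = ker ∂_k / im ∂_{k+1}, so:

  H_0: rank C_0 − rank ∂_1 = 5 − 4 = 1, and the invariant factors of ∂_1 are all 1, so H_0 = Z.
  H_1: rank ker ∂_1 − rank ∂_2 = (10 − 4) − 6 = 0, and the invariant factors of ∂_2 are all 1, so H_1 = 0.
  H_2: rank ker ∂_2 − rank ∂_3 = (10 − 6) − 4 = 0, and the invariant factors of ∂_3 are all 1, so H_2 = 0.
  H_3: rank ker ∂_3 − rank ∂_4 = (5 − 4) − 0 = 1, and there is no ∂_4, so H_3 = Z.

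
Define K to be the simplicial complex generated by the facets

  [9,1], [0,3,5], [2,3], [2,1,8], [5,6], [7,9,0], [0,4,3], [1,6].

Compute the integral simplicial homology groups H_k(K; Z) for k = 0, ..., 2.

K has 10 vertices, 15 edges, 4 triangles.
rank ∂_0 = 0, rank ∂_1 = 9 ⇒ b_0 = 10 − 0 − 9 = 1; all invariant factors of ∂_1 are 1 so no torsion. So H_0 = Z.
rank ∂_1 = 9, rank ∂_2 = 4 ⇒ b_1 = 15 − 9 − 4 = 2; all invariant factors of ∂_2 are 1 so no torsion. So H_1 = Z^2.
rank ∂_2 = 4, rank ∂_3 = 0 ⇒ b_2 = 4 − 4 − 0 = 0. So H_2 = 0.

H_0 ≅ Z,  H_1 ≅ Z^2,  H_2 = 0.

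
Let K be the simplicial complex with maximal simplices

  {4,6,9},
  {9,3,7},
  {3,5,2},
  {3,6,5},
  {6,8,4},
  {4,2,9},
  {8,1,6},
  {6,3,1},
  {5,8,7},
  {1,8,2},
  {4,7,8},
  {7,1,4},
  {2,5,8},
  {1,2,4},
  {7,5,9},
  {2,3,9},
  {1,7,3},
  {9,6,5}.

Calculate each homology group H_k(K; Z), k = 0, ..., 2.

We work with the vertex ordering 1 < 2 < 3 < 4 < 5 < 6 < 7 < 8 < 9. The simplices of K, each written with vertices in increasing order, are:

  0-simplices (9): [1], [2], [3], [4], [5], [6], [7], [8], [9]
  1-simplices (27): (27 of them)
  2-simplices (18): [1,2,4], [1,2,8], [1,3,6], [1,3,7], [1,4,7], [1,6,8], [2,3,5], [2,3,9], [2,4,9], [2,5,8], [3,5,6], [3,7,9], [4,6,8], [4,6,9], [4,7,8], [5,6,9], [5,7,8], [5,7,9]

giving chain groups C_0 ≅ Z^9, C_1 ≅ Z^27, C_2 ≅ Z^18.

∂_1: C_1 → C_0 is given by ∂[p,q] = [q] − [p].
This gives a 9×27 integer matrix of rank 8; reducing to Smith normal form yields diagonal entries (1,1,1,1,1,1,1,1).

Boundary ∂_2: C_2 → C_1 maps a triangle to the signed sum of its edges. For instance
  ∂[5,7,8] = [7,8] − [5,8] + [5,7],
  ∂[1,3,7] = [3,7] − [1,7] + [1,3].
This gives a 27×18 integer matrix of rank 18; reducing to Smith normal form yields diagonal entries (1,1,1,1,1,1,1,1,1,1,1,1,1,1,1,1,1,2).

Reading off H_k = ker ∂_k / im ∂_{k+1}:

  H_0: rank C_0 − rank ∂_1 = 9 − 8 = 1, and the invariant factors of ∂_1 are all 1, so H_0 = Z.
  H_1: rank ker ∂_1 − rank ∂_2 = (27 − 8) − 18 = 1, and ∂_2 has invariant factor 2 > 1, so H_1 = Z ⊕ Z_2.
  H_2: rank ker ∂_2 − rank ∂_3 = (18 − 18) − 0 = 0, and there is no ∂_3, so H_2 = 0.

H_0 ≅ Z,  H_1 ≅ Z ⊕ Z_2,  H_2 = 0.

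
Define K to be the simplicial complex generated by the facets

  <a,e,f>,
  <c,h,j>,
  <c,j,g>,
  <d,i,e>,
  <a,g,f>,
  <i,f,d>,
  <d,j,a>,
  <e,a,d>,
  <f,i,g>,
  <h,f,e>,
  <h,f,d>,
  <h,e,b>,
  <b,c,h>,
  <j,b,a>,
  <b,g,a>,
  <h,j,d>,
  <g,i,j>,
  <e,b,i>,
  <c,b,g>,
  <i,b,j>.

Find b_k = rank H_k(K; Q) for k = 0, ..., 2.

b_0 = 1, b_1 = 1, b_2 = 0.

K has 10 vertices, 30 edges, 20 triangles.
rank ∂_0 = 0, rank ∂_1 = 9 ⇒ b_0 = 10 − 0 − 9 = 1; all invariant factors of ∂_1 are 1 so no torsion. So H_0 ≅ Z.
rank ∂_1 = 9, rank ∂_2 = 20 ⇒ b_1 = 30 − 9 − 20 = 1; ∂_2 has invariant factor(s) [2] giving torsion. So H_1 ≅ Z ⊕ Z_2.
rank ∂_2 = 20, rank ∂_3 = 0 ⇒ b_2 = 20 − 20 − 0 = 0. So H_2 ≅ 0.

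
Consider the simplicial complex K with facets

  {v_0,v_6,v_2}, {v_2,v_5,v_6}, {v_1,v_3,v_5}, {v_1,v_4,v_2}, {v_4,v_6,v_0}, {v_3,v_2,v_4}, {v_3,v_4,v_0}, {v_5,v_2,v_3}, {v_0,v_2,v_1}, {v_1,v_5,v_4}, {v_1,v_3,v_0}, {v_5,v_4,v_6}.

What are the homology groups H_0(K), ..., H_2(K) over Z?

H_0 = Z,  H_1 = Z_2,  H_2 = 0.

Order the vertices as v_0 < v_1 < v_2 < v_3 < v_4 < v_5 < v_6. Listing each simplex with vertices in this order, K has dimension 2 with simplices:

  0-simplices (7): [v_0], [v_1], [v_2], [v_3], [v_4], [v_5], [v_6]
  1-simplices (18): (18 of them)
  2-simplices (12): (12 of them)

so the chain groups are C_0 ≅ Z^7, C_1 ≅ Z^18, C_2 ≅ Z^12.

∂_1: C_1 → C_0 maps an edge to its endpoints' difference, ∂[p,q] = q − p.
The resulting 7×18 matrix has rank 6, and its Smith normal form has invariant factors (1,1,1,1,1,1).

Boundary ∂_2: C_2 → C_1 sends each 2-simplex [p,q,r] to [q,r] − [p,r] + [p,q]. For instance
  ∂[v_2,v_5,v_6] = [v_5,v_6] − [v_2,v_6] + [v_2,v_5],
  ∂[v_0,v_1,v_3] = [v_1,v_3] − [v_0,v_3] + [v_0,v_1].
The resulting 18×12 matrix has rank 12, and its Smith normal form has invariant factors (1,1,1,1,1,1,1,1,1,1,1,2).

Reading off H_k = ker ∂_k / im ∂_{k+1}:

  H_0: rank C_0 − rank ∂_1 = 7 − 6 = 1, and the invariant factors of ∂_1 are all 1, so H_0 = Z.
  H_1: rank ker ∂_1 − rank ∂_2 = (18 − 6) − 12 = 0, and ∂_2 has invariant factor 2 > 1, so H_1 = Z_2.
  H_2: rank ker ∂_2 − rank ∂_3 = (12 − 12) − 0 = 0, and there is no ∂_3, so H_2 = 0.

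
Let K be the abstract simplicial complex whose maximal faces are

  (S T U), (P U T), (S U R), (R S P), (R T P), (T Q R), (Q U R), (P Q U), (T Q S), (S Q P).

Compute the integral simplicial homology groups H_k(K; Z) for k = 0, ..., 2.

H_0 ≅ Z,  H_1 ≅ Z/2Z,  H_2 = 0.

We work with the vertex ordering P < Q < R < S < T < U. The simplices of K, each written with vertices in increasing order, are:

  0-simplices (6): P, Q, R, S, T, U
  1-simplices (15): PQ, PR, PS, PT, PU, QR, QS, QT, QU, RS, RT, RU, ST, SU, TU
  2-simplices (10): PQS, PQU, PRS, PRT, PTU, QRT, QRU, QST, RSU, STU

Hence C_0 ≅ Z^6, C_1 ≅ Z^15, C_2 ≅ Z^10.

Boundary ∂_1: C_1 → C_0 is given by ∂[p,q] = [q] − [p]. For instance
  ∂RS = S − R.
This gives a 6×15 integer matrix of rank 5; reducing to Smith normal form yields diagonal entries (1,1,1,1,1).

The boundary map ∂_2: C_2 → C_1 sends each 2-simplex [p,q,r] to [q,r] − [p,r] + [p,q]. For instance
  ∂PRT = RT − PT + PR,
  ∂PTU = TU − PU + PT.
This gives a 15×10 integer matrix of rank 10; reducing to Smith normal form yields diagonal entries (1,1,1,1,1,1,1,1,1,2).

Now H_k = ker ∂_k / im ∂_{k+1}, so:

  H_0: rank C_0 − rank ∂_1 = 6 − 5 = 1, and the invariant factors of ∂_1 are all 1, so H_0 ≅ Z.
  H_1: rank ker ∂_1 − rank ∂_2 = (15 − 5) − 10 = 0, and ∂_2 has invariant factor 2 > 1, so H_1 ≅ Z/2Z.
  H_2: rank ker ∂_2 − rank ∂_3 = (10 − 10) − 0 = 0, and there is no ∂_3, so H_2 ≅ 0.

(K is a triangulation of the real projective plane RP^2.)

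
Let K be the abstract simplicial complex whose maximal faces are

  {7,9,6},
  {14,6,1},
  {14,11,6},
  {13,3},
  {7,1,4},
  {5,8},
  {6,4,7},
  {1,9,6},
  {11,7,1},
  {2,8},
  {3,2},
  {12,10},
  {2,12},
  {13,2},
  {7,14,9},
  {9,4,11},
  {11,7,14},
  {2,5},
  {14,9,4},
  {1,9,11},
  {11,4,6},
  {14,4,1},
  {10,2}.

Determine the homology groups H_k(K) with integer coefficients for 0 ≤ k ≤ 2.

We work with the vertex ordering 1 < 2 < 3 < 4 < 5 < 6 < 7 < 8 < 9 < 10 < 11 < 12 < 13 < 14. The simplices of K, each written with vertices in increasing order, are:

  0-simplices (14): [1], [2], [3], [4], [5], [6], [7], [8], [9], [10], [11], [12], [13], [14]
  1-simplices (30): (30 of them)
  2-simplices (14): [1,4,7], [1,4,14], [1,6,9], [1,6,14], [1,7,11], [1,9,11], [4,6,7], [4,6,11], [4,9,11], [4,9,14], [6,7,9], [6,11,14], [7,9,14], [7,11,14]

Hence C_0 ≅ Z^14, C_1 ≅ Z^30, C_2 ≅ Z^14.

∂_1: C_1 → C_0 is given by ∂[p,q] = [q] − [p].
As a 14×30 matrix over Z this has rank 12, with invariant factors (1,1,1,1,1,1,1,1,1,1,1,1).

Boundary ∂_2: C_2 → C_1 maps a triangle to the signed sum of its edges. For instance
  ∂[7,9,14] = [9,14] − [7,14] + [7,9],
  ∂[1,4,14] = [4,14] − [1,14] + [1,4].
As a 30×14 matrix over Z this has rank 13, with invariant factors (1,1,1,1,1,1,1,1,1,1,1,1,1).

Reading off H_k = ker ∂_k / im ∂_{k+1}:

  H_0: rank C_0 − rank ∂_1 = 14 − 12 = 2, and the invariant factors of ∂_1 are all 1, so H_0 ≅ Z^2.
  H_1: rank ker ∂_1 − rank ∂_2 = (30 − 12) − 13 = 5, and the invariant factors of ∂_2 are all 1, so H_1 ≅ Z^5.
  H_2: rank ker ∂_2 − rank ∂_3 = (14 − 13) − 0 = 1, and there is no ∂_3, so H_2 ≅ Z.

H_0 = Z^2,  H_1 = Z^5,  H_2 = Z.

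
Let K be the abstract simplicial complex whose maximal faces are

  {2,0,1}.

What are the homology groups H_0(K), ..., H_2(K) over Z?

H_0 ≅ Z,  H_1 = 0,  H_2 = 0.

Fix the vertex order 0 < 1 < 2 and write every simplex with vertices in increasing order. Then dim K = 2 and the simplices of K are:

  0-simplices (3): [0], [1], [2]
  1-simplices (3): [0,1], [0,2], [1,2]
  2-simplices (1): [0,1,2]

giving chain groups C_0 ≅ Z^3, C_1 ≅ Z^3, C_2 ≅ Z^1.

The boundary map ∂_1: C_1 → C_0 sends each edge [p,q] (with p < q) to q − p.
This gives a 3×3 integer matrix of rank 2; reducing to Smith normal form yields diagonal entries (1,1).

The boundary map ∂_2: C_2 → C_1 acts by ∂[p,q,r] = [q,r] − [p,r] + [p,q]. For instance
  ∂[0,1,2] = [1,2] − [0,2] + [0,1].
The 3×1 boundary matrix has rank 1 and Smith normal form diag(1).

Computing H_k = (kernel of ∂_k) / (image of ∂_{k+1}):

  H_0: rank C_0 − rank ∂_1 = 3 − 2 = 1, and the invariant factors of ∂_1 are all 1, so H_0 ≅ Z.
  H_1: rank ker ∂_1 − rank ∂_2 = (3 − 2) − 1 = 0, and the invariant factors of ∂_2 are all 1, so H_1 ≅ 0.
  H_2: rank ker ∂_2 − rank ∂_3 = (1 − 1) − 0 = 0, and there is no ∂_3, so H_2 ≅ 0.

As a check, the Euler characteristic is 3 − 3 + 1 = 1, which agrees with 1 − 0 + 0 = 1.
(K is a triangulation of the 2-simplex.)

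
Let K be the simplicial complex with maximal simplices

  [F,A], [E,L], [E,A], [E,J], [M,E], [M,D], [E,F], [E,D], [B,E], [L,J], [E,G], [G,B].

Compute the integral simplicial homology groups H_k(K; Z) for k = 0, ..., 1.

Take the total order A < B < D < E < F < G < J < L < M on the vertex set. Then K (dimension 1) consists of the simplices:

  0-simplices (9): A, B, D, E, F, G, J, L, M
  1-simplices (12): AE, AF, BE, BG, DE, DM, EF, EG, EJ, EL, EM, JL

Hence C_0 ≅ Z^9, C_1 ≅ Z^12.

The boundary map ∂_1: C_1 → C_0 is given by ∂[p,q] = [q] − [p]. For instance
  ∂EG = G − E.
This gives a 9×12 integer matrix of rank 8; reducing to Smith normal form yields diagonal entries (1,1,1,1,1,1,1,1).

Computing H_k = (kernel of ∂_k) / (image of ∂_{k+1}):

  H_0: rank C_0 − rank ∂_1 = 9 − 8 = 1, and the invariant factors of ∂_1 are all 1, so H_0 = Z.
  H_1: rank ker ∂_1 − rank ∂_2 = (12 − 8) − 0 = 4, and there is no ∂_2, so H_1 = Z^4.

As a check, the Euler characteristic is 9 − 12 = -3, which agrees with 1 − 4 = -3.
(K is a triangulation of a wedge of 4 circles.)

H_0 ≅ Z,  H_1 ≅ Z^4.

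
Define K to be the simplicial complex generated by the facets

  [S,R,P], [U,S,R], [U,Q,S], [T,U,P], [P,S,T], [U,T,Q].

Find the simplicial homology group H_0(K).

Take the total order P < Q < R < S < T < U on the vertex set. Then K (dimension 2) consists of the simplices:

  0-simplices (6): P, Q, R, S, T, U
  1-simplices (12): PR, PS, PT, PU, QS, QT, QU, RS, RU, ST, SU, TU
  2-simplices (6): PRS, PST, PTU, QSU, QTU, RSU

giving chain groups C_0 ≅ Z^6, C_1 ≅ Z^12, C_2 ≅ Z^6.

Boundary ∂_1: C_1 → C_0 is given by ∂[p,q] = [q] − [p]. For instance
  ∂RS = S − R.
As a 6×12 matrix over Z this has rank 5, with invariant factors (1,1,1,1,1).

∂_2: C_2 → C_1 sends each 2-simplex [p,q,r] to [q,r] − [p,r] + [p,q]. For instance
  ∂PST = ST − PT + PS,
  ∂QSU = SU − QU + QS.
This gives a 12×6 integer matrix of rank 6; reducing to Smith normal form yields diagonal entries (1,1,1,1,1,1).

Now H_k = ker ∂_k / im ∂_{k+1}, so:

  H_0: rank C_0 − rank ∂_1 = 6 − 5 = 1, and the invariant factors of ∂_1 are all 1, so H_0 = Z.

H_0 = Z.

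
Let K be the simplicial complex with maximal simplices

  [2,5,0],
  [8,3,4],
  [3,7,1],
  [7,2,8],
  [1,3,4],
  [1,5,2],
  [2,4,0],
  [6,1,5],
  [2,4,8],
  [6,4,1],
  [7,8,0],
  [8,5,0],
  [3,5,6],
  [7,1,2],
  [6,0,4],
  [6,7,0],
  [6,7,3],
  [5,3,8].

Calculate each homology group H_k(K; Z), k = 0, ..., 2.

H_0 = Z,  H_1 = Z ⊕ Z/2,  H_2 = 0.

We work with the vertex ordering 0 < 1 < 2 < 3 < 4 < 5 < 6 < 7 < 8. The simplices of K, each written with vertices in increasing order, are:

  0-simplices (9): [0], [1], [2], [3], [4], [5], [6], [7], [8]
  1-simplices (27): (27 of them)
  2-simplices (18): [0,2,4], [0,2,5], [0,4,6], [0,5,8], [0,6,7], [0,7,8], [1,2,5], [1,2,7], [1,3,4], [1,3,7], [1,4,6], [1,5,6], [2,4,8], [2,7,8], [3,4,8], [3,5,6], [3,5,8], [3,6,7]

Hence C_0 ≅ Z^9, C_1 ≅ Z^27, C_2 ≅ Z^18.

The boundary map ∂_1: C_1 → C_0 sends each edge [p,q] (with p < q) to q − p. For instance
  ∂[0,5] = [5] − [0].
The resulting 9×27 matrix has rank 8, and its Smith normal form has invariant factors (1,1,1,1,1,1,1,1).

The boundary map ∂_2: C_2 → C_1 acts by ∂[p,q,r] = [q,r] − [p,r] + [p,q]. For instance
  ∂[1,2,7] = [2,7] − [1,7] + [1,2],
  ∂[0,7,8] = [7,8] − [0,8] + [0,7].
As a 27×18 matrix over Z this has rank 18, with invariant factors (1,1,1,1,1,1,1,1,1,1,1,1,1,1,1,1,1,2).

From H_k ≅ ker(∂_k) / im(∂_{k+1}) we obtain:

  H_0: rank C_0 − rank ∂_1 = 9 − 8 = 1, and the invariant factors of ∂_1 are all 1, so H_0 = Z.
  H_1: rank ker ∂_1 − rank ∂_2 = (27 − 8) − 18 = 1, and ∂_2 has invariant factor 2 > 1, so H_1 = Z ⊕ Z/2.
  H_2: rank ker ∂_2 − rank ∂_3 = (18 − 18) − 0 = 0, and there is no ∂_3, so H_2 = 0.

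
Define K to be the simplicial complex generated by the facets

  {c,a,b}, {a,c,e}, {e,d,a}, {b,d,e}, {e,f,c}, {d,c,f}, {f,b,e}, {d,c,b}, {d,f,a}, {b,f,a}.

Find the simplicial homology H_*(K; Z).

Fix the vertex order a < b < c < d < e < f and write every simplex with vertices in increasing order. Then dim K = 2 and the simplices of K are:

  0-simplices (6): a, b, c, d, e, f
  1-simplices (15): ab, ac, ad, ae, af, bc, bd, be, bf, cd, ce, cf, de, df, ef
  2-simplices (10): abc, abf, ace, ade, adf, bcd, bde, bef, cdf, cef

Hence C_0 ≅ Z^6, C_1 ≅ Z^15, C_2 ≅ Z^10.

The boundary map ∂_1: C_1 → C_0 is given by ∂[p,q] = [q] − [p].
The resulting 6×15 matrix has rank 5, and its Smith normal form has invariant factors (1,1,1,1,1).

∂_2: C_2 → C_1 maps a triangle to the signed sum of its edges. For instance
  ∂bcd = cd − bd + bc,
  ∂bef = ef − bf + be.
The resulting 15×10 matrix has rank 10, and its Smith normal form has invariant factors (1,1,1,1,1,1,1,1,1,2).

Computing H_k = (kernel of ∂_k) / (image of ∂_{k+1}):

  H_0: rank C_0 − rank ∂_1 = 6 − 5 = 1, and the invariant factors of ∂_1 are all 1, so H_0 ≅ Z.
  H_1: rank ker ∂_1 − rank ∂_2 = (15 − 5) − 10 = 0, and ∂_2 has invariant factor 2 > 1, so H_1 ≅ Z/2Z.
  H_2: rank ker ∂_2 − rank ∂_3 = (10 − 10) − 0 = 0, and there is no ∂_3, so H_2 ≅ 0.

(K is a triangulation of the real projective plane RP^2.)

H_0 = Z,  H_1 = Z/2Z,  H_2 = 0.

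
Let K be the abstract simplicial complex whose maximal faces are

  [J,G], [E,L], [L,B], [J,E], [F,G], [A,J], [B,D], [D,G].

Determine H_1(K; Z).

We work with the vertex ordering A < B < D < E < F < G < J < L. The simplices of K, each written with vertices in increasing order, are:

  0-simplices (8): A, B, D, E, F, G, J, L
  1-simplices (8): AJ, BD, BL, DG, EJ, EL, FG, GJ

so the chain groups are C_0 ≅ Z^8, C_1 ≅ Z^8.

∂_1: C_1 → C_0 sends each edge [p,q] (with p < q) to q − p.
The 8×8 boundary matrix has rank 7 and Smith normal form diag(1,1,1,1,1,1,1).

Now H_k = ker ∂_k / im ∂_{k+1}, so:

  H_1: rank ker ∂_1 − rank ∂_2 = (8 − 7) − 0 = 1, and there is no ∂_2, so H_1 = Z.

H_1 ≅ Z.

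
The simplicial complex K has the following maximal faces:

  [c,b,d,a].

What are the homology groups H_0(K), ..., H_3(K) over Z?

We work with the vertex ordering a < b < c < d. The simplices of K, each written with vertices in increasing order, are:

  0-simplices (4): a, b, c, d
  1-simplices (6): ab, ac, ad, bc, bd, cd
  2-simplices (4): abc, abd, acd, bcd
  3-simplices (1): abcd

so the chain groups are C_0 ≅ Z^4, C_1 ≅ Z^6, C_2 ≅ Z^4, C_3 ≅ Z^1.

Boundary ∂_1: C_1 → C_0 maps an edge to its endpoints' difference, ∂[p,q] = q − p.
As a 4×6 matrix over Z this has rank 3, with invariant factors (1,1,1).

∂_2: C_2 → C_1 sends each 2-simplex [p,q,r] to [q,r] − [p,r] + [p,q]. For instance
  ∂acd = cd − ad + ac,
  ∂abc = bc − ac + ab.
The 6×4 boundary matrix has rank 3 and Smith normal form diag(1,1,1).

The boundary map ∂_3: C_3 → C_2 sends each 3-simplex σ to the alternating sum Σ_i (−1)^i (σ with its i-th vertex removed). For instance
  ∂abcd = bcd − acd + abd − abc.
This gives a 4×1 integer matrix of rank 1; reducing to Smith normal form yields diagonal entries (1).

Reading off H_k = ker ∂_k / im ∂_{k+1}:

  H_0: rank C_0 − rank ∂_1 = 4 − 3 = 1, and the invariant factors of ∂_1 are all 1, so H_0 ≅ Z.
  H_1: rank ker ∂_1 − rank ∂_2 = (6 − 3) − 3 = 0, and the invariant factors of ∂_2 are all 1, so H_1 ≅ 0.
  H_2: rank ker ∂_2 − rank ∂_3 = (4 − 3) − 1 = 0, and the invariant factors of ∂_3 are all 1, so H_2 ≅ 0.
  H_3: rank ker ∂_3 − rank ∂_4 = (1 − 1) − 0 = 0, and there is no ∂_4, so H_3 ≅ 0.

As a check, the Euler characteristic is 4 − 6 + 4 − 1 = 1, which agrees with 1 − 0 + 0 − 0 = 1.

H_0 = Z,  H_1 = 0,  H_2 = 0,  H_3 = 0.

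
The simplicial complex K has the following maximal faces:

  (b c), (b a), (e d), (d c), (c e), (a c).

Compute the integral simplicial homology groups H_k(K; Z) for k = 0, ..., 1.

H_0 ≅ Z,  H_1 ≅ Z^2.

Order the vertices as a < b < c < d < e. Listing each simplex with vertices in this order, K has dimension 1 with simplices:

  0-simplices (5): a, b, c, d, e
  1-simplices (6): ab, ac, bc, cd, ce, de

so the chain groups are C_0 ≅ Z^5, C_1 ≅ Z^6.

∂_1: C_1 → C_0 is given by ∂[p,q] = [q] − [p].
This gives a 5×6 integer matrix of rank 4; reducing to Smith normal form yields diagonal entries (1,1,1,1).

Now H_k = ker ∂_k / im ∂_{k+1}, so:

  H_0: rank C_0 − rank ∂_1 = 5 − 4 = 1, and the invariant factors of ∂_1 are all 1, so H_0 ≅ Z.
  H_1: rank ker ∂_1 − rank ∂_2 = (6 − 4) − 0 = 2, and there is no ∂_2, so H_1 ≅ Z^2.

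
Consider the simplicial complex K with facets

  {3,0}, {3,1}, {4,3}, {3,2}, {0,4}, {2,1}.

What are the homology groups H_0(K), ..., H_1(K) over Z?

H_0 ≅ Z,  H_1 ≅ Z^2.

Order the vertices as 0 < 1 < 2 < 3 < 4. Listing each simplex with vertices in this order, K has dimension 1 with simplices:

  0-simplices (5): [0], [1], [2], [3], [4]
  1-simplices (6): [0,3], [0,4], [1,2], [1,3], [2,3], [3,4]

so the chain groups are C_0 ≅ Z^5, C_1 ≅ Z^6.

∂_1: C_1 → C_0 maps an edge to its endpoints' difference, ∂[p,q] = q − p. For instance
  ∂[0,4] = [4] − [0].
The 5×6 boundary matrix has rank 4 and Smith normal form diag(1,1,1,1).

From H_k ≅ ker(∂_k) / im(∂_{k+1}) we obtain:

  H_0: rank C_0 − rank ∂_1 = 5 − 4 = 1, and the invariant factors of ∂_1 are all 1, so H_0 ≅ Z.
  H_1: rank ker ∂_1 − rank ∂_2 = (6 − 4) − 0 = 2, and there is no ∂_2, so H_1 ≅ Z^2.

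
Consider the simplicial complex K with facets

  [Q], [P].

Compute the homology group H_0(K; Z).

Order the vertices as P < Q. Listing each simplex with vertices in this order, K has dimension 0 with simplices:

  0-simplices (2): P, Q

so the chain groups are C_0 ≅ Z^2.

Now H_k = ker ∂_k / im ∂_{k+1}, so:

  H_0: rank C_0 − rank ∂_1 = 2 − 0 = 2, and there is no ∂_1, so H_0 = Z^2.

H_0 = Z^2.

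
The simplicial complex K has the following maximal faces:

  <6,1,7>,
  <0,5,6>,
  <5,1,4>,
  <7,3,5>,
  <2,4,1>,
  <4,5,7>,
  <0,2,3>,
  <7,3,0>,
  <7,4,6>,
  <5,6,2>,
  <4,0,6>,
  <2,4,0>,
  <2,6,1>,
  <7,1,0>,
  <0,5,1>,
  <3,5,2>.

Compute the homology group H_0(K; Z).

Fix the vertex order 0 < 1 < 2 < 3 < 4 < 5 < 6 < 7 and write every simplex with vertices in increasing order. Then dim K = 2 and the simplices of K are:

  0-simplices (8): [0], [1], [2], [3], [4], [5], [6], [7]
  1-simplices (24): (24 of them)
  2-simplices (16): [0,1,5], [0,1,7], [0,2,3], [0,2,4], [0,3,7], [0,4,6], [0,5,6], [1,2,4], [1,2,6], [1,4,5], [1,6,7], [2,3,5], [2,5,6], [3,5,7], [4,5,7], [4,6,7]

so the chain groups are C_0 ≅ Z^8, C_1 ≅ Z^24, C_2 ≅ Z^16.

Boundary ∂_1: C_1 → C_0 maps an edge to its endpoints' difference, ∂[p,q] = q − p.
This gives a 8×24 integer matrix of rank 7; reducing to Smith normal form yields diagonal entries (1,1,1,1,1,1,1).

The boundary map ∂_2: C_2 → C_1 maps a triangle to the signed sum of its edges. For instance
  ∂[0,5,6] = [5,6] − [0,6] + [0,5],
  ∂[0,1,5] = [1,5] − [0,5] + [0,1].
As a 24×16 matrix over Z this has rank 15, with invariant factors (1,1,1,1,1,1,1,1,1,1,1,1,1,1,1).

Now H_k = ker ∂_k / im ∂_{k+1}, so:

  H_0: rank C_0 − rank ∂_1 = 8 − 7 = 1, and the invariant factors of ∂_1 are all 1, so H_0 = Z.

(K is a triangulation of the torus T^2.)

H_0 = Z.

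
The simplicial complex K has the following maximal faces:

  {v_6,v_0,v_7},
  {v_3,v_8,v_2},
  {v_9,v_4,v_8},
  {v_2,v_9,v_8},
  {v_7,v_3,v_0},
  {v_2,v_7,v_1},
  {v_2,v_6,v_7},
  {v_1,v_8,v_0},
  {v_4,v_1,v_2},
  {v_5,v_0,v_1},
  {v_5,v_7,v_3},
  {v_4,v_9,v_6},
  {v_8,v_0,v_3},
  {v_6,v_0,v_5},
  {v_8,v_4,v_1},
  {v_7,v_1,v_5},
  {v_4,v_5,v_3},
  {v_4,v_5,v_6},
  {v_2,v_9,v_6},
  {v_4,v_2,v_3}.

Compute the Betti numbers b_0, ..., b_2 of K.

b_0 = 1, b_1 = 1, b_2 = 0.

Fix the vertex order v_0 < v_1 < v_2 < v_3 < v_4 < v_5 < v_6 < v_7 < v_8 < v_9 and write every simplex with vertices in increasing order. Then dim K = 2 and the simplices of K are:

  0-simplices (10): [v_0], [v_1], [v_2], [v_3], [v_4], [v_5], [v_6], [v_7], [v_8], [v_9]
  1-simplices (30): (30 of them)
  2-simplices (20): (20 of them)

so the chain groups are C_0 ≅ Z^10, C_1 ≅ Z^30, C_2 ≅ Z^20.

Boundary ∂_1: C_1 → C_0 sends each edge [p,q] (with p < q) to q − p.
The resulting 10×30 matrix has rank 9, and its Smith normal form has invariant factors (1,1,1,1,1,1,1,1,1).

The boundary map ∂_2: C_2 → C_1 sends each 2-simplex [p,q,r] to [q,r] − [p,r] + [p,q]. For instance
  ∂[v_0,v_1,v_5] = [v_1,v_5] − [v_0,v_5] + [v_0,v_1],
  ∂[v_4,v_5,v_6] = [v_5,v_6] − [v_4,v_6] + [v_4,v_5].
The 30×20 boundary matrix has rank 20 and Smith normal form diag(1,1,1,1,1,1,1,1,1,1,1,1,1,1,1,1,1,1,1,2).

Reading off H_k = ker ∂_k / im ∂_{k+1}:

  H_0: rank C_0 − rank ∂_1 = 10 − 9 = 1, and the invariant factors of ∂_1 are all 1, so H_0 = Z.
  H_1: rank ker ∂_1 − rank ∂_2 = (30 − 9) − 20 = 1, and ∂_2 has invariant factor 2 > 1, so H_1 = Z ⊕ Z/2.
  H_2: rank ker ∂_2 − rank ∂_3 = (20 − 20) − 0 = 0, and there is no ∂_3, so H_2 = 0.

As a check, the Euler characteristic is 10 − 30 + 20 = 0, which agrees with 1 − 1 + 0 = 0.
(K is a triangulation of the Klein bottle.)

Hence the Betti numbers are b_0 = 1, b_1 = 1, b_2 = 0.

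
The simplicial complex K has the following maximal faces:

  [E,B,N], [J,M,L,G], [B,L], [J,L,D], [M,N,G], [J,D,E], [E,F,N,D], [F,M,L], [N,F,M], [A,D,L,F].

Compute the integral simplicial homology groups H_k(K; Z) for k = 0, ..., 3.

H_0 ≅ Z,  H_1 ≅ Z,  H_2 = 0,  H_3 = 0.

Take the total order A < B < D < E < F < G < J < L < M < N on the vertex set. Then K (dimension 3) consists of the simplices:

  0-simplices (10): A, B, D, E, F, G, J, L, M, N
  1-simplices (25): AD, AF, AL, BE, BL, BN, DE, DF, DJ, DL, DN, EF, EJ, EN, FL, FM, FN, GJ, GL, GM, GN, JL, JM, LM, MN
  2-simplices (18): ADF, ADL, AFL, BEN, DEF, DEJ, DEN, DFL, DFN, DJL, EFN, FLM, FMN, GJL, GJM, GLM, GMN, JLM
  3-simplices (3): ADFL, DEFN, GJLM

Hence C_0 ≅ Z^10, C_1 ≅ Z^25, C_2 ≅ Z^18, C_3 ≅ Z^3.

The boundary map ∂_1: C_1 → C_0 sends each edge [p,q] (with p < q) to q − p.
As a 10×25 matrix over Z this has rank 9, with invariant factors (1,1,1,1,1,1,1,1,1).

The boundary map ∂_2: C_2 → C_1 sends each 2-simplex [p,q,r] to [q,r] − [p,r] + [p,q]. For instance
  ∂GJM = JM − GM + GJ,
  ∂EFN = FN − EN + EF.
The resulting 25×18 matrix has rank 15, and its Smith normal form has invariant factors (1,1,1,1,1,1,1,1,1,1,1,1,1,1,1).

∂_3: C_3 → C_2 sends each 3-simplex σ to the alternating sum Σ_i (−1)^i (σ with its i-th vertex removed). For instance
  ∂ADFL = DFL − AFL + ADL − ADF,
  ∂GJLM = JLM − GLM + GJM − GJL.
This gives a 18×3 integer matrix of rank 3; reducing to Smith normal form yields diagonal entries (1,1,1).

Reading off H_k = ker ∂_k / im ∂_{k+1}:

  H_0: rank C_0 − rank ∂_1 = 10 − 9 = 1, and the invariant factors of ∂_1 are all 1, so H_0 = Z.
  H_1: rank ker ∂_1 − rank ∂_2 = (25 − 9) − 15 = 1, and the invariant factors of ∂_2 are all 1, so H_1 = Z.
  H_2: rank ker ∂_2 − rank ∂_3 = (18 − 15) − 3 = 0, and the invariant factors of ∂_3 are all 1, so H_2 = 0.
  H_3: rank ker ∂_3 − rank ∂_4 = (3 − 3) − 0 = 0, and there is no ∂_4, so H_3 = 0.

As a check, the Euler characteristic is 10 − 25 + 18 − 3 = 0, which agrees with 1 − 1 + 0 − 0 = 0.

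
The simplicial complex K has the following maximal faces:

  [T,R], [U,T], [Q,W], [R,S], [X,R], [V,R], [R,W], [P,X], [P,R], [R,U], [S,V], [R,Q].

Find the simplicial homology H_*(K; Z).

Order the vertices as P < Q < R < S < T < U < V < W < X. Listing each simplex with vertices in this order, K has dimension 1 with simplices:

  0-simplices (9): P, Q, R, S, T, U, V, W, X
  1-simplices (12): PR, PX, QR, QW, RS, RT, RU, RV, RW, RX, SV, TU

so the chain groups are C_0 ≅ Z^9, C_1 ≅ Z^12.

∂_1: C_1 → C_0 maps an edge to its endpoints' difference, ∂[p,q] = q − p. For instance
  ∂RV = V − R.
This gives a 9×12 integer matrix of rank 8; reducing to Smith normal form yields diagonal entries (1,1,1,1,1,1,1,1).

Computing H_k = (kernel of ∂_k) / (image of ∂_{k+1}):

  H_0: rank C_0 − rank ∂_1 = 9 − 8 = 1, and the invariant factors of ∂_1 are all 1, so H_0 ≅ Z.
  H_1: rank ker ∂_1 − rank ∂_2 = (12 − 8) − 0 = 4, and there is no ∂_2, so H_1 ≅ Z^4.

H_0 = Z,  H_1 = Z^4.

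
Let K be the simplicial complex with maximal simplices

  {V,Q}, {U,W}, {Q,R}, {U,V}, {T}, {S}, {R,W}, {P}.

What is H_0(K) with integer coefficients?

We work with the vertex ordering P < Q < R < S < T < U < V < W. The simplices of K, each written with vertices in increasing order, are:

  0-simplices (8): P, Q, R, S, T, U, V, W
  1-simplices (5): QR, QV, RW, UV, UW

Hence C_0 ≅ Z^8, C_1 ≅ Z^5.

Boundary ∂_1: C_1 → C_0 sends each edge [p,q] (with p < q) to q − p. For instance
  ∂QR = R − Q.
This gives a 8×5 integer matrix of rank 4; reducing to Smith normal form yields diagonal entries (1,1,1,1).

Computing H_k = (kernel of ∂_k) / (image of ∂_{k+1}):

  H_0: rank C_0 − rank ∂_1 = 8 − 4 = 4, and the invariant factors of ∂_1 are all 1, so H_0 = Z^4.

(K is a triangulation of the disjoint union of a set of 3 points and the circle S^1.)

H_0 = Z^4.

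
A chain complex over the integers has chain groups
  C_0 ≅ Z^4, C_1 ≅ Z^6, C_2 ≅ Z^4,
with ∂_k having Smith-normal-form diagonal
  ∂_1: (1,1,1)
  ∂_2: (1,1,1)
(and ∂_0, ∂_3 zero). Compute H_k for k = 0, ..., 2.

H_0: b_0 = 4 − 0 − 3 = 1; torsion from ∂_1 factors > 1: none. So H_0 = Z.
H_1: b_1 = 6 − 3 − 3 = 0; torsion from ∂_2 factors > 1: none. So H_1 = 0.
H_2: b_2 = 4 − 3 − 0 = 1; torsion from ∂_3 factors > 1: none. So H_2 = Z.

H_0 = Z,  H_1 = 0,  H_2 = Z.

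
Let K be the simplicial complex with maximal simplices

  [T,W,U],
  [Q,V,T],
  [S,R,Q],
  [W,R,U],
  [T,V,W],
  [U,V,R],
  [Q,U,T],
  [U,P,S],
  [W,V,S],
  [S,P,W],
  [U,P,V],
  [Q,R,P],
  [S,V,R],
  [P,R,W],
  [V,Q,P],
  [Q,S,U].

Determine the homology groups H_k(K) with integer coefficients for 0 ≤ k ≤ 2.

H_0 = Z,  H_1 = Z^2,  H_2 = Z.

Fix the vertex order P < Q < R < S < T < U < V < W and write every simplex with vertices in increasing order. Then dim K = 2 and the simplices of K are:

  0-simplices (8): P, Q, R, S, T, U, V, W
  1-simplices (24): PQ, PR, PS, PU, PV, PW, QR, QS, QT, QU, QV, RS, RU, RV, RW, SU, SV, SW, TU, TV, TW, UV, UW, VW
  2-simplices (16): PQR, PQV, PRW, PSU, PSW, PUV, QRS, QSU, QTU, QTV, RSV, RUV, RUW, SVW, TUW, TVW

Hence C_0 ≅ Z^8, C_1 ≅ Z^24, C_2 ≅ Z^16.

The boundary map ∂_1: C_1 → C_0 maps an edge to its endpoints' difference, ∂[p,q] = q − p. For instance
  ∂RS = S − R.
This gives a 8×24 integer matrix of rank 7; reducing to Smith normal form yields diagonal entries (1,1,1,1,1,1,1).

The boundary map ∂_2: C_2 → C_1 maps a triangle to the signed sum of its edges. For instance
  ∂PUV = UV − PV + PU,
  ∂SVW = VW − SW + SV.
The resulting 24×16 matrix has rank 15, and its Smith normal form has invariant factors (1,1,1,1,1,1,1,1,1,1,1,1,1,1,1).

Computing H_k = (kernel of ∂_k) / (image of ∂_{k+1}):

  H_0: rank C_0 − rank ∂_1 = 8 − 7 = 1, and the invariant factors of ∂_1 are all 1, so H_0 = Z.
  H_1: rank ker ∂_1 − rank ∂_2 = (24 − 7) − 15 = 2, and the invariant factors of ∂_2 are all 1, so H_1 = Z^2.
  H_2: rank ker ∂_2 − rank ∂_3 = (16 − 15) − 0 = 1, and there is no ∂_3, so H_2 = Z.

As a check, the Euler characteristic is 8 − 24 + 16 = 0, which agrees with 1 − 2 + 1 = 0.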